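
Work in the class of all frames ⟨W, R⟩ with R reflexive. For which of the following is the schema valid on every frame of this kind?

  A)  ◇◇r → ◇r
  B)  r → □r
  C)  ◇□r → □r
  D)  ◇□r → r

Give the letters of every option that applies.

none

A reflexive relation is serial.
(A) ◇◇r → ◇r is the dual of axiom 4, which corresponds to transitivity. Such an R need not be transitive — not valid.
(B) r → □r (equivalent to ◇p→p) corresponds to R being a subset of the identity. Such an R need not be a subset of the identity, so not valid.
(C) the dual of axiom 5: valid iff R is euclidean. Such an R need not be euclidean — not valid.
(D) ◇□r → r (the dual of axiom B) characterises the symmetric frames. Such an R need not be symmetric — not valid.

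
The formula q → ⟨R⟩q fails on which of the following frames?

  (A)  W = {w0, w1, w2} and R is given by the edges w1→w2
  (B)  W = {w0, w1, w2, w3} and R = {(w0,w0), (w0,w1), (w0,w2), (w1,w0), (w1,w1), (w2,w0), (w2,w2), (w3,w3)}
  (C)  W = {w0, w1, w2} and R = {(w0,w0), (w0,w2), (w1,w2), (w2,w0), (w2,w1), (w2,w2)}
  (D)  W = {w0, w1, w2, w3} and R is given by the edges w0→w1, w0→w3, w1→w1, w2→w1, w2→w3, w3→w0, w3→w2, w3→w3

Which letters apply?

A, C, D

The schema q → ⟨R⟩q is the dual of axiom T; it is valid on a frame iff R is reflexive.
(A) R is not reflexive (not w0 R w0), so the schema fails here.
(B) R is reflexive (each world relates to itself), so the schema is valid here.
(C) R is not reflexive (not w1 R w1), so the schema fails here.
(D) R is not reflexive (not w0 R w0), so the schema fails here.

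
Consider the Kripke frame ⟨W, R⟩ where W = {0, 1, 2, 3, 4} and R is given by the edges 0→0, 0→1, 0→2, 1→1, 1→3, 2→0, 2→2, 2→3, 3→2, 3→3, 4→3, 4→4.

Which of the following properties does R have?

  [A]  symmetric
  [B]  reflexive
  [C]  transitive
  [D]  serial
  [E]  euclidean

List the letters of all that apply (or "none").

(A) not symmetric: 0 R 1 but not 1 R 0.
(B) reflexive: each world relates to itself.
(C) not transitive: 0 R 1 and 1 R 3 but not 0 R 3.
(D) serial: every world has an R-successor.
(E) not euclidean: 0 R 1 and 0 R 0 but not 1 R 0.

B, D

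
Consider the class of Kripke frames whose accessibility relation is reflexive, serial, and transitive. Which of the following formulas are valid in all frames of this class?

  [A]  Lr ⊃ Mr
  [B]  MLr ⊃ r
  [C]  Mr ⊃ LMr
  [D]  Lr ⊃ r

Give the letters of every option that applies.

(A) Lr ⊃ Mr is axiom D; it is valid on a frame exactly when R is serial. Every such R is serial, so valid.
(B) MLr ⊃ r is the dual of axiom B, which corresponds to symmetry. Such an R need not be symmetric — not valid.
(C) Mr ⊃ LMr is axiom 5; it is valid on a frame exactly when R is euclidean. Such an R need not be euclidean, so not valid.
(D) axiom T: valid iff R is reflexive. Every such R is reflexive — valid.

A, D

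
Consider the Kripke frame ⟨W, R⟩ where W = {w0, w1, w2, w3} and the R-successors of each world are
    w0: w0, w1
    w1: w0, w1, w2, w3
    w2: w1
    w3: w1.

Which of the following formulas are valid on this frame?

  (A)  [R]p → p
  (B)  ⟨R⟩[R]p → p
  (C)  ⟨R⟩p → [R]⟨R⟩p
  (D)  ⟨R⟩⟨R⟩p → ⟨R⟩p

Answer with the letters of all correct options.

R is not reflexive: not w2 R w2.
R is symmetric: every R-edge is matched by its reverse.
R is not transitive: w0 R w1 and w1 R w2 but not w0 R w2.
R is not euclidean: w1 R w0 and w1 R w2 but not w0 R w2.
(A) [R]p → p is axiom T, which corresponds to reflexivity. R is not reflexive — not valid.
(B) ⟨R⟩[R]p → p is the dual of axiom B, which corresponds to symmetry. R is symmetric — valid.
(C) ⟨R⟩p → [R]⟨R⟩p is axiom 5; it is valid on a frame exactly when R is euclidean. R is not euclidean, so not valid.
(D) ⟨R⟩⟨R⟩p → ⟨R⟩p is the dual of axiom 4; it is valid on a frame exactly when R is transitive. R is not transitive, so not valid.

B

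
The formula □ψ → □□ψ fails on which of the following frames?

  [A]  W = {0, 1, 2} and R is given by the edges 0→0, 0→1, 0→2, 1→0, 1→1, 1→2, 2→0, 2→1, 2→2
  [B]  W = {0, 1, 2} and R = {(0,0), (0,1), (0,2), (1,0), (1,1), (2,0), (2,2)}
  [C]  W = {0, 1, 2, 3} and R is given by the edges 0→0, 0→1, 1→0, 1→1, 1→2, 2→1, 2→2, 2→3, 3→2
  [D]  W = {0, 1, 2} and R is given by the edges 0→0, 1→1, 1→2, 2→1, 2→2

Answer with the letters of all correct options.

The schema □ψ → □□ψ is axiom 4; it is valid on a frame iff R is transitive.
(A) R is transitive (R is closed under composition), so the schema is valid here.
(B) R is not transitive (1 R 0 and 0 R 2 but not 1 R 2), so the schema fails here.
(C) R is not transitive (0 R 1 and 1 R 2 but not 0 R 2), so the schema fails here.
(D) R is transitive (R is closed under composition), so the schema is valid here.

B, C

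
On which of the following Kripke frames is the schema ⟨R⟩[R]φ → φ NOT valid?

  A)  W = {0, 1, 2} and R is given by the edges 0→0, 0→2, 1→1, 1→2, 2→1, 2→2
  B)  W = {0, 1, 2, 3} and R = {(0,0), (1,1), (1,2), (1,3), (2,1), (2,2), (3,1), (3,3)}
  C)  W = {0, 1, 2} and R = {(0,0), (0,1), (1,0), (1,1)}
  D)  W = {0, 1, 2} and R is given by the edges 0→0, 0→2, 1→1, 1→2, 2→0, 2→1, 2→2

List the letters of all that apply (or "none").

The schema ⟨R⟩[R]φ → φ is the dual of axiom B; it is valid on a frame iff R is symmetric.
(A) R is not symmetric (0 R 2 but not 2 R 0), so the schema fails here.
(B) R is symmetric (every R-edge is matched by its reverse), so the schema is valid here.
(C) R is symmetric (every R-edge is matched by its reverse), so the schema is valid here.
(D) R is symmetric (every R-edge is matched by its reverse), so the schema is valid here.

A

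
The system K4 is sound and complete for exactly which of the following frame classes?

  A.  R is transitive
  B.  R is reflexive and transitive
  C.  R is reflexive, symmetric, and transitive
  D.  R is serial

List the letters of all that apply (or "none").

(A) K4 is sound and complete for exactly this class.
(B) this class determines S4, not K4.
(C) this class determines S5, not K4.
(D) this class determines D, not K4.

A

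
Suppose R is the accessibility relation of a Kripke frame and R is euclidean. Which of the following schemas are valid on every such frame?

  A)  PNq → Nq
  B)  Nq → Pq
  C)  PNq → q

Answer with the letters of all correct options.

(A) PNq → Nq is the dual of axiom 5, which corresponds to the euclidean property. Every such R is euclidean — valid.
(B) Nq → Pq (axiom D) characterises the serial frames. Such an R need not be serial — not valid.
(C) PNq → q (the dual of axiom B) characterises the symmetric frames. Such an R need not be symmetric — not valid.

A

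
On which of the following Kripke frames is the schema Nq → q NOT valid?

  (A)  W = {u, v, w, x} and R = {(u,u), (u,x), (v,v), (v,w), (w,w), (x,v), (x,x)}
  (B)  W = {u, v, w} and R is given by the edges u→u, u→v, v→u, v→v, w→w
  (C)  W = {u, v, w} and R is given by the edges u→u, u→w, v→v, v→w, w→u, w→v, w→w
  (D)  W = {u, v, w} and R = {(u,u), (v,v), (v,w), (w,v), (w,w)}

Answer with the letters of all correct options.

none

The schema Nq → q is axiom T; it is valid on a frame iff R is reflexive.
(A) R is reflexive (each world relates to itself), so the schema is valid here.
(B) R is reflexive (each world relates to itself), so the schema is valid here.
(C) R is reflexive (each world relates to itself), so the schema is valid here.
(D) R is reflexive (each world relates to itself), so the schema is valid here.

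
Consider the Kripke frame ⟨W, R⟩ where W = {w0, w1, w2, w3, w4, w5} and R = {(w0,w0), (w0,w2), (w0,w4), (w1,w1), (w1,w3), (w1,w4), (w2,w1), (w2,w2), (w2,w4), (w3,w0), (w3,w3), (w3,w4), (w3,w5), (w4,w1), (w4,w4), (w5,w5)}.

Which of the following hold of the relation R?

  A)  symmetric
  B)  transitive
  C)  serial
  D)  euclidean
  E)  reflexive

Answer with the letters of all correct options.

C, E

(A) not symmetric: w0 R w2 but not w2 R w0.
(B) not transitive: w0 R w2 and w2 R w1 but not w0 R w1.
(C) serial: every world has an R-successor.
(D) not euclidean: w0 R w2 and w0 R w0 but not w2 R w0.
(E) reflexive: each world relates to itself.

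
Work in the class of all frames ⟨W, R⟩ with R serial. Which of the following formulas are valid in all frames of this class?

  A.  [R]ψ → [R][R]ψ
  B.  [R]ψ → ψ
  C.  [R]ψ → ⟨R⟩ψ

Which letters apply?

C

(A) [R]ψ → [R][R]ψ is axiom 4, which corresponds to transitivity. Such an R need not be transitive — not valid.
(B) axiom T: valid iff R is reflexive. Such an R need not be reflexive — not valid.
(C) [R]ψ → ⟨R⟩ψ (axiom D) characterises the serial frames. Every such R is serial — valid.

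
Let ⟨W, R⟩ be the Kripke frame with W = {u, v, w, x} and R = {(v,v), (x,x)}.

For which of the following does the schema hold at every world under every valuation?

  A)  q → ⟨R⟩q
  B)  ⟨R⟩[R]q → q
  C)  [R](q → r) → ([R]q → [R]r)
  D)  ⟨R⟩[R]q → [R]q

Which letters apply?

B, C, D

R is not reflexive: not u R u.
R is symmetric: every R-edge is matched by its reverse.
R is euclidean: any two R-successors of the same world are R-related.
(A) q → ⟨R⟩q is the dual of axiom T, which corresponds to reflexivity. R is not reflexive — not valid.
(B) ⟨R⟩[R]q → q is the dual of axiom B; it is valid on a frame exactly when R is symmetric. R is symmetric, so valid.
(C) this is just K, valid on every normal frame.
(D) ⟨R⟩[R]q → [R]q is the dual of axiom 5; it is valid on a frame exactly when R is euclidean. R is euclidean, so valid.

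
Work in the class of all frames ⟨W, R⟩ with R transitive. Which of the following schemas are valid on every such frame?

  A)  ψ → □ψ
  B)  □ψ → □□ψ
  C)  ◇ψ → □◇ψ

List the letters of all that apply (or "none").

(A) ψ → □ψ is equivalent to ◇p→p; it holds exactly when R ⊆ identity. Such an R need not be a subset of the identity — not valid.
(B) axiom 4: valid iff R is transitive. Every such R is transitive — valid.
(C) ◇ψ → □◇ψ is axiom 5; it is valid on a frame exactly when R is euclidean. Such an R need not be euclidean, so not valid.

B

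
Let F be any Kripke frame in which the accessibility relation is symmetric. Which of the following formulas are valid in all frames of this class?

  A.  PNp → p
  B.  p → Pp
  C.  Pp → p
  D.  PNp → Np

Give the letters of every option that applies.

(A) PNp → p (the dual of axiom B) characterises the symmetric frames. Every such R is symmetric — valid.
(B) p → Pp is the dual of axiom T; it is valid on a frame exactly when R is reflexive. Such an R need not be reflexive, so not valid.
(C) Pp → p is the converse of T; it holds exactly when R ⊆ identity. Such an R need not be a subset of the identity — not valid.
(D) PNp → Np is the dual of axiom 5; it is valid on a frame exactly when R is euclidean. Such an R need not be euclidean, so not valid.

A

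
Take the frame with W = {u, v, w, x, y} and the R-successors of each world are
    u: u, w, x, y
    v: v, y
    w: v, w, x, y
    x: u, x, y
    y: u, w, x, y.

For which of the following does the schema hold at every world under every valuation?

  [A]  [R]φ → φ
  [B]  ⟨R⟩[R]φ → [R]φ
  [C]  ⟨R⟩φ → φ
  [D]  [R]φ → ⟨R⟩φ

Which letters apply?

A, D

R is reflexive: each world relates to itself.
R is not euclidean: u R w and u R u but not w R u.
R is serial: every world has an R-successor.
R is not a subset of the identity: u R w with u ≠ w.
(A) axiom T: valid iff R is reflexive. R is reflexive — valid.
(B) ⟨R⟩[R]φ → [R]φ is the dual of axiom 5; it is valid on a frame exactly when R is euclidean. R is not euclidean, so not valid.
(C) ⟨R⟩φ → φ (the converse of T) corresponds to R being a subset of the identity. Here R ⊄ identity, so not valid.
(D) [R]φ → ⟨R⟩φ (axiom D) characterises the serial frames. R is serial — valid.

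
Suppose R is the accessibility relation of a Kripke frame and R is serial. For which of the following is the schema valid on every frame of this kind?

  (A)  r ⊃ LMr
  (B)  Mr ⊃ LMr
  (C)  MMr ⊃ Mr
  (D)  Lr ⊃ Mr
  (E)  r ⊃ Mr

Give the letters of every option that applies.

D

(A) r ⊃ LMr (axiom B) characterises the symmetric frames. Such an R need not be symmetric — not valid.
(B) Mr ⊃ LMr is axiom 5, which corresponds to the euclidean property. Such an R need not be euclidean — not valid.
(C) the dual of axiom 4: valid iff R is transitive. Such an R need not be transitive — not valid.
(D) Lr ⊃ Mr is axiom D; it is valid on a frame exactly when R is serial. Every such R is serial, so valid.
(E) the dual of axiom T: valid iff R is reflexive. Such an R need not be reflexive — not valid.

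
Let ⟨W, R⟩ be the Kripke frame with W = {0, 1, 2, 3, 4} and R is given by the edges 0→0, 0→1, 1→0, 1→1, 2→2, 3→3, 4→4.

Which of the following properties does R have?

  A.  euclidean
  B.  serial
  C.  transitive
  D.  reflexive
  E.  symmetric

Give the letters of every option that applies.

(A) euclidean: any two R-successors of the same world are R-related.
(B) serial: every world has an R-successor.
(C) transitive: R is closed under composition.
(D) reflexive: each world relates to itself.
(E) symmetric: every R-edge is matched by its reverse.

A, B, C, D, E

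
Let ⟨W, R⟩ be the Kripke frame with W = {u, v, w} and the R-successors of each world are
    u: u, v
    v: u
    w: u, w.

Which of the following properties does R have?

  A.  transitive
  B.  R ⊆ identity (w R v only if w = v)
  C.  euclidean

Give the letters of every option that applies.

(A) not transitive: v R u and u R v but not v R v.
(B) not ⊆ identity: u R v with u ≠ v.
(C) not euclidean: w R u and w R w but not u R w.

none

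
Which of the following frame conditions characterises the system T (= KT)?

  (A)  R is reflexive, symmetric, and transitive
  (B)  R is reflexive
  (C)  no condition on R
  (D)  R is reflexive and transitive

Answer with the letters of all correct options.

(A) this class determines S5, not T (= KT).
(B) T (= KT) is sound and complete for exactly this class.
(C) this class determines K, not T (= KT).
(D) this class determines S4, not T (= KT).

B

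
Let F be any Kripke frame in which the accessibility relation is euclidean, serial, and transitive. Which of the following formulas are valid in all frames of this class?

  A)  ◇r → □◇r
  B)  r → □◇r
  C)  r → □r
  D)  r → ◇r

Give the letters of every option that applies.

A

(A) ◇r → □◇r is axiom 5; it is valid on a frame exactly when R is euclidean. Every such R is euclidean, so valid.
(B) r → □◇r (axiom B) characterises the symmetric frames. Such an R need not be symmetric — not valid.
(C) r → □r is valid only on frames where every R-edge is a self-loop. Such an R need not be a subset of the identity — not valid.
(D) r → ◇r (the dual of axiom T) characterises the reflexive frames. Such an R need not be reflexive — not valid.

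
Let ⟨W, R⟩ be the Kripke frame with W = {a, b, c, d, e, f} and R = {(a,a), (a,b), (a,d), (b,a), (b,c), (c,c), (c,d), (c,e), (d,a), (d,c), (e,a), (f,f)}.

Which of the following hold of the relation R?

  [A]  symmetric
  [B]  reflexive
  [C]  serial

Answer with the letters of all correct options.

C

(A) not symmetric: b R c but not c R b.
(B) not reflexive: not b R b.
(C) serial: every world has an R-successor.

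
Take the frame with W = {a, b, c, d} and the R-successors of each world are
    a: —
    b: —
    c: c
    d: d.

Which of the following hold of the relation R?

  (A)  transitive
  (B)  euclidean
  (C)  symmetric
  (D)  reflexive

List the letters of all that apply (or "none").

A, B, C

(A) transitive: R is closed under composition.
(B) euclidean: any two R-successors of the same world are R-related.
(C) symmetric: every R-edge is matched by its reverse.
(D) not reflexive: not a R a.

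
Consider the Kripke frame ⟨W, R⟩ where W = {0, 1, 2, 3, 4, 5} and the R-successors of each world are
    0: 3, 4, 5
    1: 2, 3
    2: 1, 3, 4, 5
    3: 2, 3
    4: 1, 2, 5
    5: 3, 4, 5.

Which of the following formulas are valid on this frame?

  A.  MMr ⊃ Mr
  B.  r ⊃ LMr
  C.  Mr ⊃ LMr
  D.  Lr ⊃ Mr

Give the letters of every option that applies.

D

R is not symmetric: 0 R 3 but not 3 R 0.
R is not transitive: 0 R 3 and 3 R 2 but not 0 R 2.
R is not euclidean: 0 R 3 and 0 R 4 but not 3 R 4.
R is serial: every world has an R-successor.
(A) MMr ⊃ Mr is the dual of axiom 4; it is valid on a frame exactly when R is transitive. R is not transitive, so not valid.
(B) r ⊃ LMr (axiom B) characterises the symmetric frames. R is not symmetric — not valid.
(C) Mr ⊃ LMr is axiom 5; it is valid on a frame exactly when R is euclidean. R is not euclidean, so not valid.
(D) Lr ⊃ Mr is axiom D, which corresponds to seriality. R is serial — valid.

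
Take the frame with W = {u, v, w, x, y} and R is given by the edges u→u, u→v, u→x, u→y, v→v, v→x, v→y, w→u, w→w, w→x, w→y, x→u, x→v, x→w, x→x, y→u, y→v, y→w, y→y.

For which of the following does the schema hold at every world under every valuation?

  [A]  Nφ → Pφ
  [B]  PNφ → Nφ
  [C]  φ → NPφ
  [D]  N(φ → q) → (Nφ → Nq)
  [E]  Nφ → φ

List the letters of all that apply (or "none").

R is reflexive: each world relates to itself.
R is not symmetric: u R v but not v R u.
R is not euclidean: u R v and u R u but not v R u.
R is serial: every world has an R-successor.
(A) Nφ → Pφ is axiom D, which corresponds to seriality. R is serial — valid.
(B) the dual of axiom 5: valid iff R is euclidean. R is not euclidean — not valid.
(C) axiom B: valid iff R is symmetric. R is not symmetric — not valid.
(D) this is just K, valid on every normal frame.
(E) Nφ → φ is axiom T; it is valid on a frame exactly when R is reflexive. R is reflexive, so valid.

A, D, E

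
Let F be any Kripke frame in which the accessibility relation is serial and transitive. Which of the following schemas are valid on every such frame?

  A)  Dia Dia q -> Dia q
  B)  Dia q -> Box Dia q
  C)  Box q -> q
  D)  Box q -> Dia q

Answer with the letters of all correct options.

A, D

(A) Dia Dia q -> Dia q (the dual of axiom 4) characterises the transitive frames. Every such R is transitive — valid.
(B) Dia q -> Box Dia q (axiom 5) characterises the euclidean frames. Such an R need not be euclidean — not valid.
(C) Box q -> q is axiom T, which corresponds to reflexivity. Such an R need not be reflexive — not valid.
(D) Box q -> Dia q is axiom D; it is valid on a frame exactly when R is serial. Every such R is serial, so valid.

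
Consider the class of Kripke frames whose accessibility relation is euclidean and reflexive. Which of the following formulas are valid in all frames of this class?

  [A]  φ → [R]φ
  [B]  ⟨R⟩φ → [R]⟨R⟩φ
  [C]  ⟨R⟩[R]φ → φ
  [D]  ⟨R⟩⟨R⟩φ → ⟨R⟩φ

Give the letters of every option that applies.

A reflexive euclidean relation is also symmetric (from wRw and wRv the euclidean condition gives vRw) and hence transitive; it is an equivalence relation.
(A) φ → [R]φ (equivalent to ◇p→p) corresponds to R being a subset of the identity. Such an R need not be a subset of the identity, so not valid.
(B) ⟨R⟩φ → [R]⟨R⟩φ is axiom 5, which corresponds to the euclidean property. Every such R is euclidean — valid.
(C) the dual of axiom B: valid iff R is symmetric. Every such R is symmetric — valid.
(D) ⟨R⟩⟨R⟩φ → ⟨R⟩φ (the dual of axiom 4) characterises the transitive frames. Every such R is transitive — valid.

B, C, D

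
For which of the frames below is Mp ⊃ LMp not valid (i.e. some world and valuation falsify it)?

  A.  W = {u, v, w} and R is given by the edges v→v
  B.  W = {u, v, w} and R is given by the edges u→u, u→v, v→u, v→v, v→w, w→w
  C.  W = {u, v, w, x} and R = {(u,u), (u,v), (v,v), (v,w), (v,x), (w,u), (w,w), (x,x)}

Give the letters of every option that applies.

The schema Mp ⊃ LMp is axiom 5; it is valid on a frame iff R is euclidean.
(A) R is euclidean (any two R-successors of the same world are R-related), so the schema is valid here.
(B) R is not euclidean (v R u and v R w but not u R w), so the schema fails here.
(C) R is not euclidean (u R v and u R u but not v R u), so the schema fails here.

B, C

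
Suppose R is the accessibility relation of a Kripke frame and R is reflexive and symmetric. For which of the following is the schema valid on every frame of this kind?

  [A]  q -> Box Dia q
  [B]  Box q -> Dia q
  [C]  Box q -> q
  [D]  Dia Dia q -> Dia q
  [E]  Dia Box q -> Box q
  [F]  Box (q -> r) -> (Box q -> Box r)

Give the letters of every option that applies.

A, B, C, F

Reflexive relations are serial.
(A) q -> Box Dia q is axiom B; it is valid on a frame exactly when R is symmetric. Every such R is symmetric, so valid.
(B) Box q -> Dia q is axiom D, which corresponds to seriality. Every such R is serial — valid.
(C) Box q -> q (axiom T) characterises the reflexive frames. Every such R is reflexive — valid.
(D) Dia Dia q -> Dia q (the dual of axiom 4) characterises the transitive frames. Such an R need not be transitive — not valid.
(E) Dia Box q -> Box q (the dual of axiom 5) characterises the euclidean frames. Such an R need not be euclidean — not valid.
(F) this is just K, valid on every normal frame.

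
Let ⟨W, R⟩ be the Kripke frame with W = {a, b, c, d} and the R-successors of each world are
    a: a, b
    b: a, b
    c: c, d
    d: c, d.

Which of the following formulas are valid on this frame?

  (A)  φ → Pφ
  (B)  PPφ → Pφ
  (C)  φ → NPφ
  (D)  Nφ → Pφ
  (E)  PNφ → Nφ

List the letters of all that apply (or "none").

A, B, C, D, E

R is reflexive: each world relates to itself.
R is symmetric: every R-edge is matched by its reverse.
R is transitive: R is closed under composition.
R is euclidean: any two R-successors of the same world are R-related.
R is serial: every world has an R-successor.
(A) φ → Pφ is the dual of axiom T; it is valid on a frame exactly when R is reflexive. R is reflexive, so valid.
(B) PPφ → Pφ (the dual of axiom 4) characterises the transitive frames. R is transitive — valid.
(C) φ → NPφ (axiom B) characterises the symmetric frames. R is symmetric — valid.
(D) axiom D: valid iff R is serial. R is serial — valid.
(E) the dual of axiom 5: valid iff R is euclidean. R is euclidean — valid.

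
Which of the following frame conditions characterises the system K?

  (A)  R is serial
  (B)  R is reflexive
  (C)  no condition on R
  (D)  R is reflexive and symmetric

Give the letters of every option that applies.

(A) this class determines D, not K.
(B) this class determines T (= KT), not K.
(C) K is sound and complete for exactly this class.
(D) this class determines B (= KTB), not K.

C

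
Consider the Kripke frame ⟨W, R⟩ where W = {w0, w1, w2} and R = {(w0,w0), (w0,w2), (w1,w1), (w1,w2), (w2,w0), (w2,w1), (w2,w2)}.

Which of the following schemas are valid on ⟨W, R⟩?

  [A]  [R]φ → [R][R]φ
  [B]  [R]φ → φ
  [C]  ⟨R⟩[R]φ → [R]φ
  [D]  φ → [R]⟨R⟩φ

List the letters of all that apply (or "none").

R is reflexive: each world relates to itself.
R is symmetric: every R-edge is matched by its reverse.
R is not transitive: w0 R w2 and w2 R w1 but not w0 R w1.
R is not euclidean: w2 R w0 and w2 R w1 but not w0 R w1.
(A) [R]φ → [R][R]φ (axiom 4) characterises the transitive frames. R is not transitive — not valid.
(B) axiom T: valid iff R is reflexive. R is reflexive — valid.
(C) ⟨R⟩[R]φ → [R]φ is the dual of axiom 5; it is valid on a frame exactly when R is euclidean. R is not euclidean, so not valid.
(D) φ → [R]⟨R⟩φ is axiom B, which corresponds to symmetry. R is symmetric — valid.

B, D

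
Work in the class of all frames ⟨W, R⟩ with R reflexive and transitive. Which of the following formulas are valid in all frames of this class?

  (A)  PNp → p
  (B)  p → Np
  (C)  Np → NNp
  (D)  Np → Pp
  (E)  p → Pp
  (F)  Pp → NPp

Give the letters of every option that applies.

Reflexive relations are serial.
(A) the dual of axiom B: valid iff R is symmetric. Such an R need not be symmetric — not valid.
(B) p → Np is equivalent to ◇p→p; it holds exactly when R ⊆ identity. Such an R need not be a subset of the identity — not valid.
(C) Np → NNp (axiom 4) characterises the transitive frames. Every such R is transitive — valid.
(D) axiom D: valid iff R is serial. Every such R is serial — valid.
(E) p → Pp (the dual of axiom T) characterises the reflexive frames. Every such R is reflexive — valid.
(F) Pp → NPp (axiom 5) characterises the euclidean frames. Such an R need not be euclidean — not valid.

C, D, E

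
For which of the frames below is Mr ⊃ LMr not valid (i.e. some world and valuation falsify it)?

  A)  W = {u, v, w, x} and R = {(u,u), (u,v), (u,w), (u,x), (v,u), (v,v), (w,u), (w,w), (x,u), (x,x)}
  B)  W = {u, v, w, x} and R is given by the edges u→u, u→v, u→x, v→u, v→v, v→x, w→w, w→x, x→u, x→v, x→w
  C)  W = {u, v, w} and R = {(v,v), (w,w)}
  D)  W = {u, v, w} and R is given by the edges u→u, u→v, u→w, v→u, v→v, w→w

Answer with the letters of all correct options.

A, B, D

The schema Mr ⊃ LMr is axiom 5; it is valid on a frame iff R is euclidean.
(A) R is not euclidean (u R v and u R w but not v R w), so the schema fails here.
(B) R is not euclidean (x R u and x R w but not u R w), so the schema fails here.
(C) R is euclidean (any two R-successors of the same world are R-related), so the schema is valid here.
(D) R is not euclidean (u R v and u R w but not v R w), so the schema fails here.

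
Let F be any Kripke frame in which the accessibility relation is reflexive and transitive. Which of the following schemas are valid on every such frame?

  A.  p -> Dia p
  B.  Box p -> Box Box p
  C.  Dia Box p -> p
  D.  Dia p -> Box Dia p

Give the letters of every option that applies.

A, B

Reflexive relations are serial.
(A) p -> Dia p is the dual of axiom T, which corresponds to reflexivity. Every such R is reflexive — valid.
(B) axiom 4: valid iff R is transitive. Every such R is transitive — valid.
(C) Dia Box p -> p is the dual of axiom B, which corresponds to symmetry. Such an R need not be symmetric — not valid.
(D) axiom 5: valid iff R is euclidean. Such an R need not be euclidean — not valid.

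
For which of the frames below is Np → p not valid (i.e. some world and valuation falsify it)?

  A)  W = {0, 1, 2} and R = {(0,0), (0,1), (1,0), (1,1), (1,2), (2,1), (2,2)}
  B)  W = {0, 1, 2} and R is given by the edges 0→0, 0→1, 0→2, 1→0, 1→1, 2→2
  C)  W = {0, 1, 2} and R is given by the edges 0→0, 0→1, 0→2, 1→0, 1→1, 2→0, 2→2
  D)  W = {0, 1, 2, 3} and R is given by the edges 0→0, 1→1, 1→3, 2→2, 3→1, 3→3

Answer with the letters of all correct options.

The schema Np → p is axiom T; it is valid on a frame iff R is reflexive.
(A) R is reflexive (each world relates to itself), so the schema is valid here.
(B) R is reflexive (each world relates to itself), so the schema is valid here.
(C) R is reflexive (each world relates to itself), so the schema is valid here.
(D) R is reflexive (each world relates to itself), so the schema is valid here.

none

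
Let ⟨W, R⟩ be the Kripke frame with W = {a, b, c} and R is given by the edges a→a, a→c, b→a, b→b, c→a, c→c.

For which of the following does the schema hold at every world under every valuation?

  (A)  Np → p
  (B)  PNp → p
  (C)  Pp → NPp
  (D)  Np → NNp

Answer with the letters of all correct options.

A

R is reflexive: each world relates to itself.
R is not symmetric: b R a but not a R b.
R is not transitive: b R a and a R c but not b R c.
R is not euclidean: b R a and b R b but not a R b.
(A) axiom T: valid iff R is reflexive. R is reflexive — valid.
(B) PNp → p is the dual of axiom B, which corresponds to symmetry. R is not symmetric — not valid.
(C) Pp → NPp is axiom 5, which corresponds to the euclidean property. R is not euclidean — not valid.
(D) Np → NNp is axiom 4; it is valid on a frame exactly when R is transitive. R is not transitive, so not valid.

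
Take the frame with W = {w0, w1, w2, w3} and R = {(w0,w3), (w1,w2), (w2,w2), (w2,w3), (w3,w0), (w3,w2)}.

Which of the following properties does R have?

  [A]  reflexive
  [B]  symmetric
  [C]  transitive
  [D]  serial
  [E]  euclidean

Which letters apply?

(A) not reflexive: not w0 R w0.
(B) not symmetric: w1 R w2 but not w2 R w1.
(C) not transitive: w0 R w3 and w3 R w0 but not w0 R w0.
(D) serial: every world has an R-successor.
(E) not euclidean: w3 R w0 and w3 R w2 but not w0 R w2.

D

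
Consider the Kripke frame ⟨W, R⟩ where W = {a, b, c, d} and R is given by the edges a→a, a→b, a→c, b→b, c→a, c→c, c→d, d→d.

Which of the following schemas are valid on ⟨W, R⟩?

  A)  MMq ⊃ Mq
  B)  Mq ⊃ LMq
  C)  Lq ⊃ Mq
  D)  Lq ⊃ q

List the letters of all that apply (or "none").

R is reflexive: each world relates to itself.
R is not transitive: a R c and c R d but not a R d.
R is not euclidean: a R b and a R a but not b R a.
R is serial: every world has an R-successor.
(A) MMq ⊃ Mq is the dual of axiom 4, which corresponds to transitivity. R is not transitive — not valid.
(B) Mq ⊃ LMq is axiom 5; it is valid on a frame exactly when R is euclidean. R is not euclidean, so not valid.
(C) Lq ⊃ Mq is axiom D, which corresponds to seriality. R is serial — valid.
(D) axiom T: valid iff R is reflexive. R is reflexive — valid.

C, D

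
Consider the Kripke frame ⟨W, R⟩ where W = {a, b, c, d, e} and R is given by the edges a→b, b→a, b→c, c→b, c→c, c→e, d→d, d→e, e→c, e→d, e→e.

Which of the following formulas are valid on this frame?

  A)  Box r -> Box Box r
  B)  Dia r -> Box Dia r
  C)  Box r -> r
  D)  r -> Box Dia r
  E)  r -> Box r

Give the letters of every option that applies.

D

R is not reflexive: not a R a.
R is symmetric: every R-edge is matched by its reverse.
R is not transitive: a R b and b R a but not a R a.
R is not euclidean: b R a and b R c but not a R c.
R is not a subset of the identity: a R b with a ≠ b.
(A) axiom 4: valid iff R is transitive. R is not transitive — not valid.
(B) Dia r -> Box Dia r (axiom 5) characterises the euclidean frames. R is not euclidean — not valid.
(C) Box r -> r is axiom T; it is valid on a frame exactly when R is reflexive. R is not reflexive, so not valid.
(D) r -> Box Dia r is axiom B; it is valid on a frame exactly when R is symmetric. R is symmetric, so valid.
(E) r -> Box r is equivalent to ◇p→p; it holds exactly when R ⊆ identity. Here R ⊄ identity — not valid.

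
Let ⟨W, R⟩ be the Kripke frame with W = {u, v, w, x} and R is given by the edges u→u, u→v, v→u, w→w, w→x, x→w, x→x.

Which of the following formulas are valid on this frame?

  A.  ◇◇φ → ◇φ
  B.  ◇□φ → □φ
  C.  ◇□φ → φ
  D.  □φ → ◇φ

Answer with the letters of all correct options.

C, D

R is symmetric: every R-edge is matched by its reverse.
R is not transitive: v R u and u R v but not v R v.
R is not euclidean: u R v and u R v but not v R v.
R is serial: every world has an R-successor.
(A) the dual of axiom 4: valid iff R is transitive. R is not transitive — not valid.
(B) ◇□φ → □φ is the dual of axiom 5; it is valid on a frame exactly when R is euclidean. R is not euclidean, so not valid.
(C) ◇□φ → φ is the dual of axiom B, which corresponds to symmetry. R is symmetric — valid.
(D) □φ → ◇φ is axiom D, which corresponds to seriality. R is serial — valid.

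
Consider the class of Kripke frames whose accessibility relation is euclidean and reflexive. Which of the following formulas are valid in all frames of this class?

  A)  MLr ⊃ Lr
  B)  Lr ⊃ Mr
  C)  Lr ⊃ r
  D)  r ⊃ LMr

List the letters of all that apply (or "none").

A, B, C, D

A reflexive euclidean relation is also symmetric (from wRw and wRv the euclidean condition gives vRw) and hence transitive; it is an equivalence relation.
(A) MLr ⊃ Lr is the dual of axiom 5; it is valid on a frame exactly when R is euclidean. Every such R is euclidean, so valid.
(B) axiom D: valid iff R is serial. Every such R is serial — valid.
(C) Lr ⊃ r is axiom T, which corresponds to reflexivity. Every such R is reflexive — valid.
(D) axiom B: valid iff R is symmetric. Every such R is symmetric — valid.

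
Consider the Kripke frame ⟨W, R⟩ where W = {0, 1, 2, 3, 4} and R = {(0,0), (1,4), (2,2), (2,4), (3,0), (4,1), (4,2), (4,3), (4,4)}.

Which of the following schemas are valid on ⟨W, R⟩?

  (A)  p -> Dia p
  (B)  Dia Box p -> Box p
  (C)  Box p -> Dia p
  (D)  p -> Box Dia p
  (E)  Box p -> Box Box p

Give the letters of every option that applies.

R is not reflexive: not 1 R 1.
R is not symmetric: 3 R 0 but not 0 R 3.
R is not transitive: 1 R 4 and 4 R 1 but not 1 R 1.
R is not euclidean: 4 R 1 and 4 R 2 but not 1 R 2.
R is serial: every world has an R-successor.
(A) p -> Dia p (the dual of axiom T) characterises the reflexive frames. R is not reflexive — not valid.
(B) Dia Box p -> Box p (the dual of axiom 5) characterises the euclidean frames. R is not euclidean — not valid.
(C) Box p -> Dia p (axiom D) characterises the serial frames. R is serial — valid.
(D) axiom B: valid iff R is symmetric. R is not symmetric — not valid.
(E) Box p -> Box Box p (axiom 4) characterises the transitive frames. R is not transitive — not valid.

C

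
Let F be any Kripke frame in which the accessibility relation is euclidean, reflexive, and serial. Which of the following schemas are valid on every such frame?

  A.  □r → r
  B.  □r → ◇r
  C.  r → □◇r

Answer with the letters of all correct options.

A relation that is euclidean, reflexive, and serial is also symmetric and transitive.
(A) □r → r is axiom T; it is valid on a frame exactly when R is reflexive. Every such R is reflexive, so valid.
(B) axiom D: valid iff R is serial. Every such R is serial — valid.
(C) r → □◇r is axiom B, which corresponds to symmetry. Every such R is symmetric — valid.

A, B, C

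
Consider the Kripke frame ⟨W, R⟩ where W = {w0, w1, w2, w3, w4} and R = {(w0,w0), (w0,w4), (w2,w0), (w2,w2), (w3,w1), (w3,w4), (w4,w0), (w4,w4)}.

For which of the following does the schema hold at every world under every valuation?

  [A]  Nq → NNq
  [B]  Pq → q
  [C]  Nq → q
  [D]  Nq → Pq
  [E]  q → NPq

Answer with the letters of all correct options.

none

R is not reflexive: not w1 R w1.
R is not symmetric: w2 R w0 but not w0 R w2.
R is not transitive: w2 R w0 and w0 R w4 but not w2 R w4.
R is not serial: w1 has no R-successor.
R is not a subset of the identity: w0 R w4 with w0 ≠ w4.
(A) Nq → NNq is axiom 4, which corresponds to transitivity. R is not transitive — not valid.
(B) Pq → q is the converse of T; it holds exactly when R ⊆ identity. Here R ⊄ identity — not valid.
(C) axiom T: valid iff R is reflexive. R is not reflexive — not valid.
(D) Nq → Pq is axiom D, which corresponds to seriality. R is not serial — not valid.
(E) q → NPq is axiom B; it is valid on a frame exactly when R is symmetric. R is not symmetric, so not valid.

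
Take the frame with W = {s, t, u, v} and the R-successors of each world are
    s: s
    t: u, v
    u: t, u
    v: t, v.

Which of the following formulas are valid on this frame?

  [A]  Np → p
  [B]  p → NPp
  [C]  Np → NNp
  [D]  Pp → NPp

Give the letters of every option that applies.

R is not reflexive: not t R t.
R is symmetric: every R-edge is matched by its reverse.
R is not transitive: t R u and u R t but not t R t.
R is not euclidean: t R u and t R v but not u R v.
(A) axiom T: valid iff R is reflexive. R is not reflexive — not valid.
(B) p → NPp (axiom B) characterises the symmetric frames. R is symmetric — valid.
(C) Np → NNp is axiom 4; it is valid on a frame exactly when R is transitive. R is not transitive, so not valid.
(D) Pp → NPp is axiom 5; it is valid on a frame exactly when R is euclidean. R is not euclidean, so not valid.

B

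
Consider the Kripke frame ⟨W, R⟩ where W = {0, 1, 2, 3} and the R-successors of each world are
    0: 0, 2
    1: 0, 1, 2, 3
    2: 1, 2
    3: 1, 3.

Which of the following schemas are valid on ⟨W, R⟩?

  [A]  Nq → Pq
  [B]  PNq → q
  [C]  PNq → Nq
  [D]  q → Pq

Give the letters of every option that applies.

R is reflexive: each world relates to itself.
R is not symmetric: 0 R 2 but not 2 R 0.
R is not euclidean: 0 R 2 and 0 R 0 but not 2 R 0.
R is serial: every world has an R-successor.
(A) Nq → Pq (axiom D) characterises the serial frames. R is serial — valid.
(B) the dual of axiom B: valid iff R is symmetric. R is not symmetric — not valid.
(C) the dual of axiom 5: valid iff R is euclidean. R is not euclidean — not valid.
(D) q → Pq is the dual of axiom T, which corresponds to reflexivity. R is reflexive — valid.

A, D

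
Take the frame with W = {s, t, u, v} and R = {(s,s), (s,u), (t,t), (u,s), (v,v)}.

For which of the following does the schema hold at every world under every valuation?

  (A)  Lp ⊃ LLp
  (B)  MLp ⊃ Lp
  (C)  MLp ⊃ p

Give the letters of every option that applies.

C

R is symmetric: every R-edge is matched by its reverse.
R is not transitive: u R s and s R u but not u R u.
R is not euclidean: s R u and s R u but not u R u.
(A) Lp ⊃ LLp (axiom 4) characterises the transitive frames. R is not transitive — not valid.
(B) the dual of axiom 5: valid iff R is euclidean. R is not euclidean — not valid.
(C) MLp ⊃ p is the dual of axiom B; it is valid on a frame exactly when R is symmetric. R is symmetric, so valid.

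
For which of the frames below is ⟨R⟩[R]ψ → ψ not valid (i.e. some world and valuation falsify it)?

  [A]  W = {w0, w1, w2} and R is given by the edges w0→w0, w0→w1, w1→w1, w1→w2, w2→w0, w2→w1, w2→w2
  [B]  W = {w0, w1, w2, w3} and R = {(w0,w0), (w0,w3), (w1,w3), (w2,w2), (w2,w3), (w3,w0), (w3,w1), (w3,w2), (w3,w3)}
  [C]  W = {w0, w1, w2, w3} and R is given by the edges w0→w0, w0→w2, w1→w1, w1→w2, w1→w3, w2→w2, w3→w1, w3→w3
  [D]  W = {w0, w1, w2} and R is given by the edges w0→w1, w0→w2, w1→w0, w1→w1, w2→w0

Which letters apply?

A, C

The schema ⟨R⟩[R]ψ → ψ is the dual of axiom B; it is valid on a frame iff R is symmetric.
(A) R is not symmetric (w0 R w1 but not w1 R w0), so the schema fails here.
(B) R is symmetric (every R-edge is matched by its reverse), so the schema is valid here.
(C) R is not symmetric (w0 R w2 but not w2 R w0), so the schema fails here.
(D) R is symmetric (every R-edge is matched by its reverse), so the schema is valid here.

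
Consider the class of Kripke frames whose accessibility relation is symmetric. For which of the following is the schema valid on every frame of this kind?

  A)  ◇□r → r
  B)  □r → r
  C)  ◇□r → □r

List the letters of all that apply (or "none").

(A) the dual of axiom B: valid iff R is symmetric. Every such R is symmetric — valid.
(B) □r → r (axiom T) characterises the reflexive frames. Such an R need not be reflexive — not valid.
(C) ◇□r → □r is the dual of axiom 5, which corresponds to the euclidean property. Such an R need not be euclidean — not valid.

A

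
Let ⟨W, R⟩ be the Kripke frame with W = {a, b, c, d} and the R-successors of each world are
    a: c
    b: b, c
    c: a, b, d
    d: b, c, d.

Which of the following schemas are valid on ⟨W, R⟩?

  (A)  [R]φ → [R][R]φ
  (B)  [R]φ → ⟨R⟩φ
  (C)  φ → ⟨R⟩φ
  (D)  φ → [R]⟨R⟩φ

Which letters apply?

B

R is not reflexive: not a R a.
R is not symmetric: d R b but not b R d.
R is not transitive: a R c and c R a but not a R a.
R is serial: every world has an R-successor.
(A) [R]φ → [R][R]φ is axiom 4, which corresponds to transitivity. R is not transitive — not valid.
(B) axiom D: valid iff R is serial. R is serial — valid.
(C) φ → ⟨R⟩φ is the dual of axiom T, which corresponds to reflexivity. R is not reflexive — not valid.
(D) axiom B: valid iff R is symmetric. R is not symmetric — not valid.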